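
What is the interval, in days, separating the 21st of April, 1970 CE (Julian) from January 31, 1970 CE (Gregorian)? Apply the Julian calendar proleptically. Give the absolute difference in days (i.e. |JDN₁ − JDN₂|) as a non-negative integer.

JDN of the first date = 2440711.
JDN of the second date = 2440618.
|2440618 − 2440711| = 93.

93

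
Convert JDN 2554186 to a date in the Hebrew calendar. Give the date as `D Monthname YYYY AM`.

The Gregorian equivalent of JDN 2554186 is 8 January 2281.
In the Hebrew calendar that day is 16 Tevet 6041 AM.

16 Tevet 6041 AM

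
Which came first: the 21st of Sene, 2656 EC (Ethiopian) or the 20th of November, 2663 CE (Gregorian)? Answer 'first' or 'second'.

second

Converting both to JDN: 2694250 vs 2694024; the smaller is the second.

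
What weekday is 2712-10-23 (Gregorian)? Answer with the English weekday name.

Wednesday

2711893 ≡ 2 (mod 7); counting from Monday = 0 gives Wednesday.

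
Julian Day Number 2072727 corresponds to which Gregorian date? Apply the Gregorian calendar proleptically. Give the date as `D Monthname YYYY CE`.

31 October 962 CE

Counting from JDN 2299161 = 15 Oct 1582 gives an offset of -226434 days.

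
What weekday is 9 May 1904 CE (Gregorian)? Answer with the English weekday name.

2416610 ≡ 0 (mod 7); counting from Monday = 0 gives Monday.

Monday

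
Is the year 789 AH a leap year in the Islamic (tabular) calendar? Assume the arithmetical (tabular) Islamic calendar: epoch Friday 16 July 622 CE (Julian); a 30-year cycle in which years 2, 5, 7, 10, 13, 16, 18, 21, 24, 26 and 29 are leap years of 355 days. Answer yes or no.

Year 789 AH is year 9 of its 30-year cycle; leap positions are 2, 5, 7, 10, 13, 16, 18, 21, 24, 26, 29, so it is a common year (354 days).

no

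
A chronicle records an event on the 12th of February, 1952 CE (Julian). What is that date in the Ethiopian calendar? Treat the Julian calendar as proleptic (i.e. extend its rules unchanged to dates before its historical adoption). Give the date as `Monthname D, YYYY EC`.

Yekatit 17, 1944 EC

Julian Day Number of the source date = 2434068.
Converting JDN 2434068 to the Ethiopian calendar gives 17 Yekatit 1944 EC.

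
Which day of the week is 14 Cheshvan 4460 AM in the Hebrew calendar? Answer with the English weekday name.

This is JDN 1976654 (17 October 699 Gregorian).
Since JDN mod 7 = 1 (0 = Monday), the day is Tuesday.

Tuesday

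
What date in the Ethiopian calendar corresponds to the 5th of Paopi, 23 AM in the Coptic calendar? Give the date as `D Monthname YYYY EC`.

The source date corresponds to 3 October 306 in the proleptic Gregorian calendar (JDN 1833099).
That day falls on 5 Tikimt 299 EC in the Ethiopian calendar.

5 Tikimt 299 EC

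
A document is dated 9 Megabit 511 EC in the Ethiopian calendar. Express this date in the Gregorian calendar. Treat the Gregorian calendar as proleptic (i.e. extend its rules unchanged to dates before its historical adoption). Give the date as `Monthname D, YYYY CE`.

March 7, 519 CE

Julian Day Number of the source date = 1910686.
Converting JDN 1910686 to the Gregorian calendar gives 7 March 519 CE.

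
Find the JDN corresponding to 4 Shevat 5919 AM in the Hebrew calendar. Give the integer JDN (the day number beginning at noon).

In the Gregorian calendar the same day is 23 January 2159.
JDN 2299161 is 15 October 1582 CE (Gregorian); the target day is +210480 days from there, so JDN = 2509641.

2509641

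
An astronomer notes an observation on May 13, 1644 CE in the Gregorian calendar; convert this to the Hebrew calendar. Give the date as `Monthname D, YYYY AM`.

Both dates share Julian Day Number 2321652; in the Hebrew calendar that is 7 Iyar 5404 AM.

Iyar 7, 5404 AM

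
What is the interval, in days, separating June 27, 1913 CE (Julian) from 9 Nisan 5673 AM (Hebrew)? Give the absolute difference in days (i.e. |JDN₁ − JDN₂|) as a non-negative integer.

85

First date → JDN 2419959; second date → JDN 2419874.
The interval is |2419959 − 2419874| = 85 days.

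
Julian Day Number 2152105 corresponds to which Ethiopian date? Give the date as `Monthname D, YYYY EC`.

JDN 2152105 is 29 February 1180 in the proleptic Gregorian calendar.
In the Ethiopian calendar that day is Yekatit 27, 1172 EC.

Yekatit 27, 1172 EC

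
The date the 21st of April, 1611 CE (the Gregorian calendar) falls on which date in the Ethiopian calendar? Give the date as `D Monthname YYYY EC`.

Julian Day Number of the source date = 2309576.
Converting JDN 2309576 to the Ethiopian calendar gives 16 Miyazya 1603 EC.

16 Miyazya 1603 EC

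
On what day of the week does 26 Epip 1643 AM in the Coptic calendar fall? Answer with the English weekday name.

Tuesday

In the Gregorian calendar this is 2 August 1927 (JDN 2425095).
2425095 ≡ 1 (mod 7); counting from Monday = 0 gives Tuesday.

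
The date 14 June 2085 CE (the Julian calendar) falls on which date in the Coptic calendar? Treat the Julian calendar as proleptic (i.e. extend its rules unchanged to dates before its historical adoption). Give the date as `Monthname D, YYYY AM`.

Paoni 20, 1801 AM

Julian Day Number of the source date = 2482769.
Converting JDN 2482769 to the Coptic calendar gives 20 Paoni 1801 AM.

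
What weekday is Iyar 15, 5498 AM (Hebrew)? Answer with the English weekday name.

In the Gregorian calendar this is 5 May 1738 (JDN 2355976).
Since JDN mod 7 = 0 (0 = Monday), the day is Monday.

Monday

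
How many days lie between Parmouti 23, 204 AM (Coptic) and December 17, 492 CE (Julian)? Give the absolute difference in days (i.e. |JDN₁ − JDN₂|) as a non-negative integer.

1704

First date → JDN 1899408; second date → JDN 1901112.
The interval is |1899408 − 1901112| = 1704 days.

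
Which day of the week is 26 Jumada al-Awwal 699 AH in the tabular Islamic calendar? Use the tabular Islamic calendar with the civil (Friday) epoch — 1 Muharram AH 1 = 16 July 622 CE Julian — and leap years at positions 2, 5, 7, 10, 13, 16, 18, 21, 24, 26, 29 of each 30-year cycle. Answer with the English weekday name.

Thursday

Equivalently 25 February 1300 Gregorian, JDN 2195931.
Since JDN mod 7 = 3 (0 = Monday), the day is Thursday.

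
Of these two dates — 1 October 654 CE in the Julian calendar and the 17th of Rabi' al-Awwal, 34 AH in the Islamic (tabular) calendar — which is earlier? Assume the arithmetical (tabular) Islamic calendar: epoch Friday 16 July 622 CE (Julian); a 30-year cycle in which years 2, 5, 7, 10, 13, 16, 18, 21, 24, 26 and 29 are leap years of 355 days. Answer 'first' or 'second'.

The two dates have Julian Day Numbers 1960205 and 1960209 respectively.
Since 1960205 < 1960209, the first date comes first.

first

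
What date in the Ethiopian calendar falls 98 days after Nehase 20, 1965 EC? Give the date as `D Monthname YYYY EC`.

Counting 98 days forward from JDN 2441921 reaches JDN 2442019, which is 23 Hidar 1966 EC.

23 Hidar 1966 EC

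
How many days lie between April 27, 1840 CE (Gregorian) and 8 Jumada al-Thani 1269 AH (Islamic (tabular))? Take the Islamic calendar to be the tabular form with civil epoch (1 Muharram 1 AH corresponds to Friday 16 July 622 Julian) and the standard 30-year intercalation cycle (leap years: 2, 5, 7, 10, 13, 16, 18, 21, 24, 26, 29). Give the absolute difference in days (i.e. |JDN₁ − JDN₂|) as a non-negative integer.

4709

JDN of the first date = 2393223.
JDN of the second date = 2397932.
|2397932 − 2393223| = 4709.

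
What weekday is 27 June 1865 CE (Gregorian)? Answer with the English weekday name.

Tuesday

Since JDN mod 7 = 1 (0 = Monday), the day is Tuesday.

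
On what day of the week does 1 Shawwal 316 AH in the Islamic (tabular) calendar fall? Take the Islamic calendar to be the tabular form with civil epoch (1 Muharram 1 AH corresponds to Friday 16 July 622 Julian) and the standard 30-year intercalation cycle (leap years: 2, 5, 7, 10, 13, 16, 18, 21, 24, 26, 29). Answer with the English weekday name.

Monday

In the proleptic Gregorian calendar this is 22 November 928 (JDN 2060331).
Since JDN mod 7 = 0 (0 = Monday), the day is Monday.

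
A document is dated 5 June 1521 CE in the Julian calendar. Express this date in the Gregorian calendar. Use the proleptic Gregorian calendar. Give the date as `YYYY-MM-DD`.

The Julian–Gregorian offset here is 10 days (Julian trailing).
5 June 1521 Julian + 10 days → 15 June 1521 Gregorian.

1521-06-15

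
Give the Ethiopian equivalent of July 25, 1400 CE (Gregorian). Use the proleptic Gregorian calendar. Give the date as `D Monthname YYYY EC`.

22 Hamle 1392 EC

Both dates share Julian Day Number 2232605; in the Ethiopian calendar that is 22 Hamle 1392 EC.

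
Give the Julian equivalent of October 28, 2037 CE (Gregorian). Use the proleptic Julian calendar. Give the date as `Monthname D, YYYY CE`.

October 15, 2037 CE

The Julian–Gregorian offset here is 13 days (Julian trailing).
28 October 2037 Gregorian − 13 days → 15 October 2037 Julian.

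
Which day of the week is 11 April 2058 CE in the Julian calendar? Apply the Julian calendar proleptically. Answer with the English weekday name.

Wednesday

Equivalently 24 April 2058 Gregorian, JDN 2472843.
JDN 2472843 mod 7 = 2, and JDN 0 was a Monday, so this is a Wednesday.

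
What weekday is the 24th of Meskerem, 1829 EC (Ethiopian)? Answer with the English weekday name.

This is JDN 2391921 (3 October 1836 Gregorian).
2391921 ≡ 0 (mod 7); counting from Monday = 0 gives Monday.

Monday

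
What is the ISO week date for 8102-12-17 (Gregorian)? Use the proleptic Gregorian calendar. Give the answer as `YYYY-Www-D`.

The weekday is Sunday (ISO weekday 7).
That Sunday belongs to ISO week 50 of ISO year 8102.

8102-W50-7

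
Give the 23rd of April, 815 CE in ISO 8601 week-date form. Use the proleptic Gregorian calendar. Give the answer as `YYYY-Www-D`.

The weekday is Thursday (ISO weekday 4).
That Thursday belongs to ISO week 17 of ISO year 815.

0815-W17-4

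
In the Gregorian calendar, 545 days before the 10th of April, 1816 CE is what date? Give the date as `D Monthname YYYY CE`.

13 October 1814 CE

The starting date is JDN 2384440; 2384440 − 545 = 2383895.
JDN 2383895 corresponds to 13 October 1814 CE.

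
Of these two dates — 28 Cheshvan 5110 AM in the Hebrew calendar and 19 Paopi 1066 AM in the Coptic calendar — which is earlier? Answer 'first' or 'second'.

second

Converting both to JDN: 2214094 vs 2214069; the smaller is the second.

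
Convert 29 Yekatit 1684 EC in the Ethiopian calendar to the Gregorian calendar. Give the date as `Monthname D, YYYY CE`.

March 5, 1692 CE

Julian Day Number of the source date = 2339115.
Converting JDN 2339115 to the Gregorian calendar gives 5 March 1692 CE.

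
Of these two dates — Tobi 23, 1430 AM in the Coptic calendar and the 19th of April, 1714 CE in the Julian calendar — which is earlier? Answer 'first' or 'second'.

first

First date → JDN 2347114; second date → JDN 2347205.
JDN 2347114 < JDN 2347205, so the first date is earlier.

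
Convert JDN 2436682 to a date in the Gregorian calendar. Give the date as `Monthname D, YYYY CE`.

Counting from JDN 2299161 = 15 Oct 1582 gives an offset of 137521 days.

April 23, 1959 CE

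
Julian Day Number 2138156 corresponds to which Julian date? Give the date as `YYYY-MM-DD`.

1141-12-14

JDN 2138156 is 21 December 1141 in the proleptic Gregorian calendar.
In the Julian calendar that day is 1141-12-14.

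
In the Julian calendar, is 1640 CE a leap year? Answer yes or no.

yes

1640 mod 4 = 0, so it is a leap year in the Julian calendar.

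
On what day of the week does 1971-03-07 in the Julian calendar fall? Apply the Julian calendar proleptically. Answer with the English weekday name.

Saturday

This is JDN 2441031 (20 March 1971 Gregorian).
JDN 2441031 mod 7 = 5, and JDN 0 was a Monday, so this is a Saturday.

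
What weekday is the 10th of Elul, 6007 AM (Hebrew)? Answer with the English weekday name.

This is JDN 2542014 (12 September 2247 Gregorian).
Since JDN mod 7 = 6 (0 = Monday), the day is Sunday.

Sunday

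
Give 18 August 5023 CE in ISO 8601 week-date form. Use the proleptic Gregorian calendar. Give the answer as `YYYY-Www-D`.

5023-W34-1

The weekday is Monday (ISO weekday 1).
That Monday belongs to ISO week 34 of ISO year 5023.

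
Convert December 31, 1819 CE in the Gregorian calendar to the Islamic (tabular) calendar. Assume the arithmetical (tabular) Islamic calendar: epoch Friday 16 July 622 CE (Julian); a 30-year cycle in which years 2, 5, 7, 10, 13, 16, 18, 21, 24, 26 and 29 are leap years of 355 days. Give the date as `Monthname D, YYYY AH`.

Rabi' al-Awwal 14, 1235 AH

Julian Day Number of the source date = 2385800.
Converting JDN 2385800 to the tabular Islamic calendar gives 14 Rabi' al-Awwal 1235 AH.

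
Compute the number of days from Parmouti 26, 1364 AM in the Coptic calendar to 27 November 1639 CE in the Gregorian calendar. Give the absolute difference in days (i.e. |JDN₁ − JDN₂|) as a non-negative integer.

First date → JDN 2323101; second date → JDN 2320023.
The interval is |2323101 − 2320023| = 3078 days.

3078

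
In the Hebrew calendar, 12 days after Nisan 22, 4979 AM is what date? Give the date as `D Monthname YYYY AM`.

4 Iyar 4979 AM

Counting 12 days forward from JDN 2166396 reaches JDN 2166408, which is 4 Iyar 4979 AM.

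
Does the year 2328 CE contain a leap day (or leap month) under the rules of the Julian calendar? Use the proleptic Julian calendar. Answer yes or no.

2328 mod 4 = 0, so it is a leap year in the Julian calendar.

yes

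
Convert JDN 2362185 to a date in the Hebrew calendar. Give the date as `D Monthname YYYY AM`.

JDN 2362185 is 5 May 1755 in the Gregorian calendar.
In the Hebrew calendar that day is 24 Iyar 5515 AM.

24 Iyar 5515 AM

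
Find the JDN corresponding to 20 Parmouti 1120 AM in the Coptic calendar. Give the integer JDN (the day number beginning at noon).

Equivalently 24 April 1404 (proleptic Gregorian).
JDN 2451545 is 1 January 2000 CE (Gregorian); the target day is −217571 days from there, so JDN = 2233974.

2233974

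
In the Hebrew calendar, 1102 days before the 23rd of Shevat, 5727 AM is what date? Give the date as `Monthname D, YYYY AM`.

Counting 1102 days back from JDN 2439525 reaches JDN 2438423, which is Shevat 14, 5724 AM.

Shevat 14, 5724 AM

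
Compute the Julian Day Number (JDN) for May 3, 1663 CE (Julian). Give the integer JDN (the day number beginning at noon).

Equivalently 13 May 1663 (Gregorian).
JDN 2299161 is 15 October 1582 CE (Gregorian); the target day is +29430 days from there, so JDN = 2328591.

2328591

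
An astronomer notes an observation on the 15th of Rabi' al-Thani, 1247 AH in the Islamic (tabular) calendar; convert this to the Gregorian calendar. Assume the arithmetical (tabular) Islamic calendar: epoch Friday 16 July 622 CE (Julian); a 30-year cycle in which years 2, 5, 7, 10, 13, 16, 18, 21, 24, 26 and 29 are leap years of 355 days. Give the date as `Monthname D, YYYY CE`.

September 23, 1831 CE

Both dates share Julian Day Number 2390084; in the Gregorian calendar that is 23 September 1831 CE.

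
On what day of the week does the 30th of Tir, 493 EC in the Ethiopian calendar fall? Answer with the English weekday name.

Thursday

This is JDN 1904073 (27 January 501 Gregorian).
1904073 ≡ 3 (mod 7); counting from Monday = 0 gives Thursday.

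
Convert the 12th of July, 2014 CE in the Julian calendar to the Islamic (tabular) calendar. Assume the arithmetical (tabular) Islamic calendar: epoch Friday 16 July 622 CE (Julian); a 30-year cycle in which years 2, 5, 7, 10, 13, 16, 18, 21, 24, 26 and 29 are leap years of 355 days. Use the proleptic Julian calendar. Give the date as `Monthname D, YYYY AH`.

Ramadan 27, 1435 AH

The source date corresponds to 25 July 2014 in the Gregorian calendar (JDN 2456864).
That day falls on 27 Ramadan 1435 AH in the tabular Islamic calendar.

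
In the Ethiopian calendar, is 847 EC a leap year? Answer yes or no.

yes

847 mod 4 = 3; in the Ethiopian calendar a year is leap when year mod 4 = 3, so it is a leap year.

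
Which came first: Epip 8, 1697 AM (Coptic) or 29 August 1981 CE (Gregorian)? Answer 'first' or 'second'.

First date → JDN 2444801; second date → JDN 2444846.
JDN 2444801 < JDN 2444846, so the first date is earlier.

first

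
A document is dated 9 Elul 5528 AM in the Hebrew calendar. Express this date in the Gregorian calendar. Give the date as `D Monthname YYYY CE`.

22 August 1768 CE

Julian Day Number of the source date = 2367043.
Converting JDN 2367043 to the Gregorian calendar gives 22 August 1768 CE.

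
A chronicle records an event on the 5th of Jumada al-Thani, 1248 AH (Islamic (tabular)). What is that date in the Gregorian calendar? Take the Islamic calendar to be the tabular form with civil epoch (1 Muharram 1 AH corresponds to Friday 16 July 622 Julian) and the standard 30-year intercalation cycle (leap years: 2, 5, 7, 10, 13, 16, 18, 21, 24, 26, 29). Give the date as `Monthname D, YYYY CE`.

October 30, 1832 CE

Julian Day Number of the source date = 2390487.
Converting JDN 2390487 to the Gregorian calendar gives 30 October 1832 CE.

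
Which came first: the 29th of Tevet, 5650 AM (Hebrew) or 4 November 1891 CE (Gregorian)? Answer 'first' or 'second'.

The two dates have Julian Day Numbers 2411389 and 2412041 respectively.
Since 2411389 < 2412041, the first date comes first.

first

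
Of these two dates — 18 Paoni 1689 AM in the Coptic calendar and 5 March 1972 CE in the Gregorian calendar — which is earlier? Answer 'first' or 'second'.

Converting both to JDN: 2441859 vs 2441382; the smaller is the second.

second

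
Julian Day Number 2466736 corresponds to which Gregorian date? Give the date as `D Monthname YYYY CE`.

Counting from JDN 2299161 = 15 Oct 1582 gives an offset of 167575 days.

4 August 2041 CE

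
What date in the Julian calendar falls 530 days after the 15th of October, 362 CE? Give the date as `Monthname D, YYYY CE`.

March 28, 364 CE

JDN of the 15th of October, 362 CE = 1853566.
1853566 + 530 = 1854096.
JDN 1854096 in the Julian calendar is March 28, 364 CE.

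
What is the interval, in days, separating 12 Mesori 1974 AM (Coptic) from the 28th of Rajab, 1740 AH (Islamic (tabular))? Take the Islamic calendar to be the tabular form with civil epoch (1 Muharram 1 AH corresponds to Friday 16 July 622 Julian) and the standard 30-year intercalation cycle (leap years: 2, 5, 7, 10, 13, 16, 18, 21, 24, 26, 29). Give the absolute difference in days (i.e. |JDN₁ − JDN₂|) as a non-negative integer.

18879

JDN of the first date = 2546009.
JDN of the second date = 2564888.
|2564888 − 2546009| = 18879.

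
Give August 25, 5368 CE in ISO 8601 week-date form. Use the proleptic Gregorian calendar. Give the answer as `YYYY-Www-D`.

The weekday is Thursday (ISO weekday 4).
That Thursday belongs to ISO week 34 of ISO year 5368.

5368-W34-4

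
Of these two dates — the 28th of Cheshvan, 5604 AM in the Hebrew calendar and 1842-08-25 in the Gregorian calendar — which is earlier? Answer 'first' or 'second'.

The two dates have Julian Day Numbers 2394526 and 2394073 respectively.
Since 2394073 < 2394526, the second date comes first.

second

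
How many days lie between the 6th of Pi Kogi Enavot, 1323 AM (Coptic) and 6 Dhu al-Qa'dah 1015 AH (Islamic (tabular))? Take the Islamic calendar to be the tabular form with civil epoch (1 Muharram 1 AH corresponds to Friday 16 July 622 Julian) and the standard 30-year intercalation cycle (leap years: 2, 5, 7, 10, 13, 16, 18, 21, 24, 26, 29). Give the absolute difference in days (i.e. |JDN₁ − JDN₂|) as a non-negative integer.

187

JDN of the first date = 2308255.
JDN of the second date = 2308068.
|2308068 − 2308255| = 187.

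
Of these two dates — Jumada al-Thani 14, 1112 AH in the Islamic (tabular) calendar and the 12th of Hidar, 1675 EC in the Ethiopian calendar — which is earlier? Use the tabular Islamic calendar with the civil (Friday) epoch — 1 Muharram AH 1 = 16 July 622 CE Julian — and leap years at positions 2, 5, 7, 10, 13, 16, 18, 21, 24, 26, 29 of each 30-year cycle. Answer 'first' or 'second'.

Converting both to JDN: 2342302 vs 2335720; the smaller is the second.

second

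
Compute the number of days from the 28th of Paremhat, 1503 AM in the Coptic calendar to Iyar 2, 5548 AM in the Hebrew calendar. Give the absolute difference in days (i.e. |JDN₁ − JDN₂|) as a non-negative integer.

JDN of the first date = 2373842.
JDN of the second date = 2374243.
|2374243 − 2373842| = 401.

401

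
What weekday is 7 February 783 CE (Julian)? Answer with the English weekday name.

Friday

In the proleptic Gregorian calendar this is 11 February 783 (JDN 2007086).
Since JDN mod 7 = 4 (0 = Monday), the day is Friday.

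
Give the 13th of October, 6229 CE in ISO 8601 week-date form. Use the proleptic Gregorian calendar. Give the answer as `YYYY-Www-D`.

The weekday is Tuesday (ISO weekday 2).
That Tuesday belongs to ISO week 42 of ISO year 6229.

6229-W42-2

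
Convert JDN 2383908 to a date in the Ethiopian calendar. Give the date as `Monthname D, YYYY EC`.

Tikimt 17, 1807 EC

JDN 2383908 is 26 October 1814 in the Gregorian calendar.
In the Ethiopian calendar that day is Tikimt 17, 1807 EC.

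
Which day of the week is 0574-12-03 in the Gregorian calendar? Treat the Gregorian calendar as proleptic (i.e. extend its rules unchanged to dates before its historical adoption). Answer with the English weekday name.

JDN 1931046 mod 7 = 5, and JDN 0 was a Monday, so this is a Saturday.

Saturday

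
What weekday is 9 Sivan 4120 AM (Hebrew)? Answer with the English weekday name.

In the proleptic Gregorian calendar this is 11 May 360 (JDN 1852678).
Since JDN mod 7 = 2 (0 = Monday), the day is Wednesday.

Wednesday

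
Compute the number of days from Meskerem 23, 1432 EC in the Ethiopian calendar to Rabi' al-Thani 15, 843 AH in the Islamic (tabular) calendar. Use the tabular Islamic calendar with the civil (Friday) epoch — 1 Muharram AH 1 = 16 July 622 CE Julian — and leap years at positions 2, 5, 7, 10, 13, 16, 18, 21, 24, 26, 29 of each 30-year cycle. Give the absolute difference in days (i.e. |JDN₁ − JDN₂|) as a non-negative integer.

First date → JDN 2246916; second date → JDN 2246920.
The interval is |2246916 − 2246920| = 4 days.

4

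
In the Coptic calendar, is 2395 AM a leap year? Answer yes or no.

2395 mod 4 = 3; in the Coptic calendar a year is leap when year mod 4 = 3, so it is a leap year.

yes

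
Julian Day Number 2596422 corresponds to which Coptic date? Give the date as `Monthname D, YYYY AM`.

The Gregorian equivalent of JDN 2596422 is 29 August 2396.
In the Coptic calendar that day is Mesori 20, 2112 AM.

Mesori 20, 2112 AM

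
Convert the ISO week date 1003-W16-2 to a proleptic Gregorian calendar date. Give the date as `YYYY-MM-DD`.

1003-04-19

ISO week 1 of 1003 is the week containing the first Thursday of 1003.
Week 16, day 2 (Tuesday) lands on 1003-04-19.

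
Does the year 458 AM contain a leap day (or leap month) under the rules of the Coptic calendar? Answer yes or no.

no

458 mod 4 = 2; in the Coptic calendar a year is leap when year mod 4 = 3, so it is a common year.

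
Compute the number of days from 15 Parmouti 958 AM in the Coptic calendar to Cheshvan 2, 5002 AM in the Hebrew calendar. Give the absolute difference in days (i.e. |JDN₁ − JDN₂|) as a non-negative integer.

JDN of the first date = 2174798.
JDN of the second date = 2174614.
|2174614 − 2174798| = 184.

184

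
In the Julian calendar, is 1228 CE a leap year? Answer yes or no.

1228 mod 4 = 0, so it is a leap year in the Julian calendar.

yes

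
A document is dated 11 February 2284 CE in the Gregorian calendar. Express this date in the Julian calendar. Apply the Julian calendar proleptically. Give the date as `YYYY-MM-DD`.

2284-01-27

For dates in this range the Gregorian date is 15 days ahead of the Julian.
11 February 2284 Gregorian − 15 days → 27 January 2284 Julian.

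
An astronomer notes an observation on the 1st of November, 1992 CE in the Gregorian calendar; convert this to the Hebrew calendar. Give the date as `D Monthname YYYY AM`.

Julian Day Number of the source date = 2448928.
Converting JDN 2448928 to the Hebrew calendar gives 5 Cheshvan 5753 AM.

5 Cheshvan 5753 AM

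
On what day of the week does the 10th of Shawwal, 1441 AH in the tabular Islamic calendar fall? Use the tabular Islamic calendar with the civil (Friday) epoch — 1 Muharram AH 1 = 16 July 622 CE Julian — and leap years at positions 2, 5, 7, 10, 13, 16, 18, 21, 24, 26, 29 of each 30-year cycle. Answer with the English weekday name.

This is JDN 2459003 (2 June 2020 Gregorian).
2459003 ≡ 1 (mod 7); counting from Monday = 0 gives Tuesday.

Tuesday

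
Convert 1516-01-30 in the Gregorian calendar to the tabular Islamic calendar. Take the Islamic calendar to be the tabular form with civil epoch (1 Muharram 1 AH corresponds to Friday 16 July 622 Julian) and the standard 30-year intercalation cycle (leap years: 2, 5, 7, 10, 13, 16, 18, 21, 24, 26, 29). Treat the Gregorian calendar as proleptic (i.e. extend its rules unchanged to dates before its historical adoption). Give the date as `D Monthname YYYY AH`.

15 Dhu al-Hijjah 921 AH

Julian Day Number of the source date = 2274796.
Converting JDN 2274796 to the tabular Islamic calendar gives 15 Dhu al-Hijjah 921 AH.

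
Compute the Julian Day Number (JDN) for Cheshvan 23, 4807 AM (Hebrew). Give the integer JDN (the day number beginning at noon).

Equivalently 1 November 1046 (proleptic Gregorian).
JDN 2451545 is 1 January 2000 CE (Gregorian); the target day is −348137 days from there, so JDN = 2103408.

2103408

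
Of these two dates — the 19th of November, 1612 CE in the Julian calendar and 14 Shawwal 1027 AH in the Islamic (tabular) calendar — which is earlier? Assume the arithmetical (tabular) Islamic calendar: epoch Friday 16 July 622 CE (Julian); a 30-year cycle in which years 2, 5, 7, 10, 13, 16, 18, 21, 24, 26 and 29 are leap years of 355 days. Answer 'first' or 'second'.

The two dates have Julian Day Numbers 2310164 and 2312299 respectively.
Since 2310164 < 2312299, the first date comes first.

first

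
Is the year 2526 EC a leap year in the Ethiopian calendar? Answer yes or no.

no

2526 mod 4 = 2; in the Ethiopian calendar a year is leap when year mod 4 = 3, so it is a common year.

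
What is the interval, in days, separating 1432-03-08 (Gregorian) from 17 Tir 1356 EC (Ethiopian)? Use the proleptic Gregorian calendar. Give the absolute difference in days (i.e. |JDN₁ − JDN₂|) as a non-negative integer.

24883

JDN of the first date = 2244154.
JDN of the second date = 2219271.
|2219271 − 2244154| = 24883.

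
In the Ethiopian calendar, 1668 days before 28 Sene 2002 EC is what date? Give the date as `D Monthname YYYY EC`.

1 Tahsas 1998 EC

Counting 1668 days back from JDN 2455383 reaches JDN 2453715, which is 1 Tahsas 1998 EC.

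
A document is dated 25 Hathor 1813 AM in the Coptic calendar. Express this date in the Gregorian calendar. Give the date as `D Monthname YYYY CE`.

4 December 2096 CE

Both dates share Julian Day Number 2486947; in the Gregorian calendar that is 4 December 2096 CE.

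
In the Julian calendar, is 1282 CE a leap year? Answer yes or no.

no

1282 mod 4 = 2, so it is a common year in the Julian calendar.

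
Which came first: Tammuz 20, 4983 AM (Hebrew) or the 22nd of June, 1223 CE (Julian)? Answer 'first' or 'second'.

first

Converting both to JDN: 2167929 vs 2167931; the smaller is the first.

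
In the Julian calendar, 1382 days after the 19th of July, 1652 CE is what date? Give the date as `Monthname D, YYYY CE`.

May 1, 1656 CE

The starting date is JDN 2324651; 2324651 + 1382 = 2326033.
JDN 2326033 corresponds to May 1, 1656 CE.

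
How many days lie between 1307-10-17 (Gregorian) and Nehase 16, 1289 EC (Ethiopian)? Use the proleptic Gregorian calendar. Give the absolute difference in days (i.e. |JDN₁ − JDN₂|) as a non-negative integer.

3713

First date → JDN 2198721; second date → JDN 2195008.
The interval is |2198721 − 2195008| = 3713 days.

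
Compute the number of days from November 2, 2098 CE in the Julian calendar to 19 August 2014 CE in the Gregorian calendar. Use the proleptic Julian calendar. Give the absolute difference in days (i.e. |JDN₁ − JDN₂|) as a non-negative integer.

30769

First date → JDN 2487658; second date → JDN 2456889.
The interval is |2487658 − 2456889| = 30769 days.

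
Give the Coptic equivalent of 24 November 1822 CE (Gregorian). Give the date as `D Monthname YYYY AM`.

Both dates share Julian Day Number 2386859; in the Coptic calendar that is 16 Hathor 1539 AM.

16 Hathor 1539 AM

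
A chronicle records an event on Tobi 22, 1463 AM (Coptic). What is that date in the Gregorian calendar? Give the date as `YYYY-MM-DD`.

1747-01-28

Both dates share Julian Day Number 2359166; in the Gregorian calendar that is 28 January 1747 CE.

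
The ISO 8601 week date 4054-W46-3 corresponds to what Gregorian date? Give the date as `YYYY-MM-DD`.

ISO week 1 of 4054 is the week containing the first Thursday of 4054.
Week 46, day 3 (Wednesday) lands on 4054-11-11.

4054-11-11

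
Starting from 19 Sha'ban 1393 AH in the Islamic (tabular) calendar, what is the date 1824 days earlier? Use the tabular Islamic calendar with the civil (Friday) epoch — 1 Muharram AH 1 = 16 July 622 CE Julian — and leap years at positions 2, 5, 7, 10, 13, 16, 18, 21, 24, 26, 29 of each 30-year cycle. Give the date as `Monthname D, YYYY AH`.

Counting 1824 days back from JDN 2441943 reaches JDN 2440119, which is Jumada al-Thani 25, 1388 AH.

Jumada al-Thani 25, 1388 AH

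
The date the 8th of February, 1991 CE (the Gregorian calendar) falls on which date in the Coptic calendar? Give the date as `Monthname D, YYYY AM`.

Meshir 1, 1707 AM

Julian Day Number of the source date = 2448296.
Converting JDN 2448296 to the Coptic calendar gives 1 Meshir 1707 AM.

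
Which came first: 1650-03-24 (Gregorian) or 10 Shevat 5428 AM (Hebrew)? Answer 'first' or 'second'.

first

First date → JDN 2323793; second date → JDN 2330307.
JDN 2323793 < JDN 2330307, so the first date is earlier.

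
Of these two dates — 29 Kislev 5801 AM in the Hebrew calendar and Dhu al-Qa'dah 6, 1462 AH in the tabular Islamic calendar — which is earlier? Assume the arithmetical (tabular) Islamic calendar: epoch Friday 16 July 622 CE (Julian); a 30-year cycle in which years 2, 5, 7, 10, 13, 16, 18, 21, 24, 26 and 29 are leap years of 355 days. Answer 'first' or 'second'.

The two dates have Julian Day Numbers 2466493 and 2466470 respectively.
Since 2466470 < 2466493, the second date comes first.

second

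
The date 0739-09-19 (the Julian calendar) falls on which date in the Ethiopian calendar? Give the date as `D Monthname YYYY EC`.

The source date corresponds to 23 September 739 in the proleptic Gregorian calendar (JDN 1991239).
That day falls on 21 Meskerem 732 EC in the Ethiopian calendar.

21 Meskerem 732 EC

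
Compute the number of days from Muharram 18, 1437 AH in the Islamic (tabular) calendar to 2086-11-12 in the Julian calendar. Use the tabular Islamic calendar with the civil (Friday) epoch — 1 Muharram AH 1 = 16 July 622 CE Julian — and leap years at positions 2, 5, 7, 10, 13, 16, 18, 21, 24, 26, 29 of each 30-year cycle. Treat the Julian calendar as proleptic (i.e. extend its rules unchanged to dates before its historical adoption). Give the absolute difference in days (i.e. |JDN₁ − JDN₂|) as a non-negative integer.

JDN of the first date = 2457328.
JDN of the second date = 2483285.
|2483285 − 2457328| = 25957.

25957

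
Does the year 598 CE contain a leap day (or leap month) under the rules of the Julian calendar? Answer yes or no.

598 mod 4 = 2, so it is a common year in the Julian calendar.

no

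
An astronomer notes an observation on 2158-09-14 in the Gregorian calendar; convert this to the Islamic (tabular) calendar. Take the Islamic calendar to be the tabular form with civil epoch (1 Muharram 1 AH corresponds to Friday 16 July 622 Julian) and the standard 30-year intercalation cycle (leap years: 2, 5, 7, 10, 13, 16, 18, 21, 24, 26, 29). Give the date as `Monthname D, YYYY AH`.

Both dates share Julian Day Number 2509510; in the tabular Islamic calendar that is 20 Rabi' al-Thani 1584 AH.

Rabi' al-Thani 20, 1584 AH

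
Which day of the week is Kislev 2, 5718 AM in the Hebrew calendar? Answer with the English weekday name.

Monday

Equivalently 25 November 1957 Gregorian, JDN 2436168.
Since JDN mod 7 = 0 (0 = Monday), the day is Monday.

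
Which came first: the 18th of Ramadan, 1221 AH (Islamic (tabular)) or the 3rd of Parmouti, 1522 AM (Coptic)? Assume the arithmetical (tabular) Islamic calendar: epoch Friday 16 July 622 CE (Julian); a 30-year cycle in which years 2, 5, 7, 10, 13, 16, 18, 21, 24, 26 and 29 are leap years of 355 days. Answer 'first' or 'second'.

second

First date → JDN 2381020; second date → JDN 2380787.
JDN 2380787 < JDN 2381020, so the second date is earlier.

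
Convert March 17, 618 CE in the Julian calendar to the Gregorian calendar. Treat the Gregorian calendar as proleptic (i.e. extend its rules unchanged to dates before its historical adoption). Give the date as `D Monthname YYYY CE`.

At this point the Julian calendar is 3 days behind the Gregorian.
17 March 618 Julian + 3 days → 20 March 618 Gregorian.

20 March 618 CE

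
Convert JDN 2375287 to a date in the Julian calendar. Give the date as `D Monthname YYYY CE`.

8 March 1791 CE

JDN 2375287 is 19 March 1791 in the Gregorian calendar.
In the Julian calendar that day is 8 March 1791 CE.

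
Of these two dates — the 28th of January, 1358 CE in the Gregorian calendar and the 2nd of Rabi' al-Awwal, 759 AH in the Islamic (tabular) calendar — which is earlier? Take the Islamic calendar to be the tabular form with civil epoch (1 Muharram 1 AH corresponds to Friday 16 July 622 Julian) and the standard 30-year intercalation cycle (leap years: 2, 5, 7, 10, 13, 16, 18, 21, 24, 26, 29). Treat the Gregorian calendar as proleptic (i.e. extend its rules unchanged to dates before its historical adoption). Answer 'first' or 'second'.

Converting both to JDN: 2217087 vs 2217110; the smaller is the first.

first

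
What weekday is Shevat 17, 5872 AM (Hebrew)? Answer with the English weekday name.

In the Gregorian calendar this is 15 February 2112 (JDN 2492497).
Since JDN mod 7 = 0 (0 = Monday), the day is Monday.

Monday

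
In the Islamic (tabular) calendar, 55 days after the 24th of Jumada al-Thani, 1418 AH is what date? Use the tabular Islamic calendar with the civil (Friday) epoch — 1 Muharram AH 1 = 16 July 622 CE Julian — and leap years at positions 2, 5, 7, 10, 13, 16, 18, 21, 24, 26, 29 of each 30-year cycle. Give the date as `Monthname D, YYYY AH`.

JDN of the 24th of Jumada al-Thani, 1418 AH = 2450749.
2450749 + 55 = 2450804.
JDN 2450804 in the tabular Islamic calendar is Sha'ban 20, 1418 AH.

Sha'ban 20, 1418 AH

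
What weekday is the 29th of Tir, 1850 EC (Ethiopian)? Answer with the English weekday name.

In the Gregorian calendar this is 5 February 1858 (JDN 2399716).
2399716 ≡ 4 (mod 7); counting from Monday = 0 gives Friday.

Friday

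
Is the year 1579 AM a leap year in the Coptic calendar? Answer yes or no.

yes

1579 mod 4 = 3; in the Coptic calendar a year is leap when year mod 4 = 3, so it is a leap year.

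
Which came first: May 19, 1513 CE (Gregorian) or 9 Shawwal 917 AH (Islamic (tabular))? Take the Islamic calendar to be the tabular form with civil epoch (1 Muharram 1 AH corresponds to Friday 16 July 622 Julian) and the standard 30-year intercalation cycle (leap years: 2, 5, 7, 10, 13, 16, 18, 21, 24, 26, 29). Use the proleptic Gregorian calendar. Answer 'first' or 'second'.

second

Converting both to JDN: 2273810 vs 2273314; the smaller is the second.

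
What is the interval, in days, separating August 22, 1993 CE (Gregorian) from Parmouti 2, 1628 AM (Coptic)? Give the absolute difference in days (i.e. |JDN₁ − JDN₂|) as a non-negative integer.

29719

First date → JDN 2449222; second date → JDN 2419503.
The interval is |2449222 − 2419503| = 29719 days.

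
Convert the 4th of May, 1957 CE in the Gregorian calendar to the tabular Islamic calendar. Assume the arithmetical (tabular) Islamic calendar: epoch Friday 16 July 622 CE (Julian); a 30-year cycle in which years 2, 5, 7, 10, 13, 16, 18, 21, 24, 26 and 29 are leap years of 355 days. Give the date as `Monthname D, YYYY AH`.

Shawwal 4, 1376 AH

Julian Day Number of the source date = 2435963.
Converting JDN 2435963 to the tabular Islamic calendar gives 4 Shawwal 1376 AH.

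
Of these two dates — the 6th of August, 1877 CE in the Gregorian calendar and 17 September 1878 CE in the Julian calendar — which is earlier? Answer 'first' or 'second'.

Converting both to JDN: 2406838 vs 2407257; the smaller is the first.

first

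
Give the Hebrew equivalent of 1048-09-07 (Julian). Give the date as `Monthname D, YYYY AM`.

Both dates share Julian Day Number 2104090; in the Hebrew calendar that is 25 Elul 4808 AM.

Elul 25, 4808 AM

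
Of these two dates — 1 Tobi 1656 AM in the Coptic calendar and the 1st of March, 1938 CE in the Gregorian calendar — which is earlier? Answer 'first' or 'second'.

second

The two dates have Julian Day Numbers 2429639 and 2428959 respectively.
Since 2428959 < 2429639, the second date comes first.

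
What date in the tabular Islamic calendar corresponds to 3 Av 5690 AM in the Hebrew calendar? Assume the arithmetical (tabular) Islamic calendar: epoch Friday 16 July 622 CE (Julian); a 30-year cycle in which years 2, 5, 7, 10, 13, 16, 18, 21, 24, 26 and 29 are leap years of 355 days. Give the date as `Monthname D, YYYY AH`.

Rabi' al-Awwal 2, 1349 AH

The source date corresponds to 28 July 1930 in the Gregorian calendar (JDN 2426186).
That day falls on 2 Rabi' al-Awwal 1349 AH in the tabular Islamic calendar.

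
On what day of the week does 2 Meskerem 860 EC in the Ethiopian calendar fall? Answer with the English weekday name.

Sunday

This is JDN 2037972 (4 September 867 Gregorian).
2037972 ≡ 6 (mod 7); counting from Monday = 0 gives Sunday.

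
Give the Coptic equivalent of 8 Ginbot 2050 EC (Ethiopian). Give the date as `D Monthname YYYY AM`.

8 Pashons 1774 AM

Both dates share Julian Day Number 2472865; in the Coptic calendar that is 8 Pashons 1774 AM.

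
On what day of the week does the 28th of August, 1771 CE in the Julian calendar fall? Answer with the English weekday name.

Sunday

In the Gregorian calendar this is 8 September 1771 (JDN 2368155).
JDN 2368155 mod 7 = 6, and JDN 0 was a Monday, so this is a Sunday.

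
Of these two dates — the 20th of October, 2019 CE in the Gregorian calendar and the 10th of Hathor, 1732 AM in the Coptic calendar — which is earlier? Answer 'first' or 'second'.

second

First date → JDN 2458777; second date → JDN 2457347.
JDN 2457347 < JDN 2458777, so the second date is earlier.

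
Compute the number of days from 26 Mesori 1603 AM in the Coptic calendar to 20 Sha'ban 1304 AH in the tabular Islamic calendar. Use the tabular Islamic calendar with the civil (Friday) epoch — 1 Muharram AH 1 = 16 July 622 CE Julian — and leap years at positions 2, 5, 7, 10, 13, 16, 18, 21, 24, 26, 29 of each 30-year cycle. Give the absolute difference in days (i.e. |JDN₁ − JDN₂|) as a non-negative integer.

First date → JDN 2410515; second date → JDN 2410406.
The interval is |2410515 − 2410406| = 109 days.

109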